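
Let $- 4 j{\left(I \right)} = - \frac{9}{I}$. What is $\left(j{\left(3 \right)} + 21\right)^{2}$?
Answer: $\frac{7569}{16} \approx 473.06$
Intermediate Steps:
$j{\left(I \right)} = \frac{9}{4 I}$ ($j{\left(I \right)} = - \frac{\left(-9\right) \frac{1}{I}}{4} = \frac{9}{4 I}$)
$\left(j{\left(3 \right)} + 21\right)^{2} = \left(\frac{9}{4 \cdot 3} + 21\right)^{2} = \left(\frac{9}{4} \cdot \frac{1}{3} + 21\right)^{2} = \left(\frac{3}{4} + 21\right)^{2} = \left(\frac{87}{4}\right)^{2} = \frac{7569}{16}$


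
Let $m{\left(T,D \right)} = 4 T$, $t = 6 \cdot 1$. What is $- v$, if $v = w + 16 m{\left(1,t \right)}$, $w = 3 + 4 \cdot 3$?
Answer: $-79$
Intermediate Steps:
$t = 6$
$w = 15$ ($w = 3 + 12 = 15$)
$v = 79$ ($v = 15 + 16 \cdot 4 \cdot 1 = 15 + 16 \cdot 4 = 15 + 64 = 79$)
$- v = \left(-1\right) 79 = -79$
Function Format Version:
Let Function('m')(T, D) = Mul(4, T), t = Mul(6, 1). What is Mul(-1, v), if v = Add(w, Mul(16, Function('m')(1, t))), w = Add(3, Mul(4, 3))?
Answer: -79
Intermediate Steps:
t = 6
w = 15 (w = Add(3, 12) = 15)
v = 79 (v = Add(15, Mul(16, Mul(4, 1))) = Add(15, Mul(16, 4)) = Add(15, 64) = 79)
Mul(-1, v) = Mul(-1, 79) = -79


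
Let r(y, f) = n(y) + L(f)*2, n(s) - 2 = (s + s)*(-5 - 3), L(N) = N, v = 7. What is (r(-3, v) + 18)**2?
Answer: 6724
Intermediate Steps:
n(s) = 2 - 16*s (n(s) = 2 + (s + s)*(-5 - 3) = 2 + (2*s)*(-8) = 2 - 16*s)
r(y, f) = 2 - 16*y + 2*f (r(y, f) = (2 - 16*y) + f*2 = (2 - 16*y) + 2*f = 2 - 16*y + 2*f)
(r(-3, v) + 18)**2 = ((2 - 16*(-3) + 2*7) + 18)**2 = ((2 + 48 + 14) + 18)**2 = (64 + 18)**2 = 82**2 = 6724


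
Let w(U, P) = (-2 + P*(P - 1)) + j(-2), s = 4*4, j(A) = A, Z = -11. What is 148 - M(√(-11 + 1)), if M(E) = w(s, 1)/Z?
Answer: 1624/11 ≈ 147.64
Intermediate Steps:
s = 16
w(U, P) = -4 + P*(-1 + P) (w(U, P) = (-2 + P*(P - 1)) - 2 = (-2 + P*(-1 + P)) - 2 = -4 + P*(-1 + P))
M(E) = 4/11 (M(E) = (-4 + 1² - 1*1)/(-11) = (-4 + 1 - 1)*(-1/11) = -4*(-1/11) = 4/11)
148 - M(√(-11 + 1)) = 148 - 1*4/11 = 148 - 4/11 = 1624/11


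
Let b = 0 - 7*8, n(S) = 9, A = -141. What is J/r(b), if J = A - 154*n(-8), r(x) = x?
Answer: 1527/56 ≈ 27.268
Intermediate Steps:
b = -56 (b = 0 - 56 = -56)
J = -1527 (J = -141 - 154*9 = -141 - 1386 = -1527)
J/r(b) = -1527/(-56) = -1527*(-1/56) = 1527/56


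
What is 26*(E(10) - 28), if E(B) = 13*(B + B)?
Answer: 6032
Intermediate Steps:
E(B) = 26*B (E(B) = 13*(2*B) = 26*B)
26*(E(10) - 28) = 26*(26*10 - 28) = 26*(260 - 28) = 26*232 = 6032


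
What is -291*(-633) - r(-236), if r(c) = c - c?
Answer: 184203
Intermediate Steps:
r(c) = 0
-291*(-633) - r(-236) = -291*(-633) - 1*0 = 184203 + 0 = 184203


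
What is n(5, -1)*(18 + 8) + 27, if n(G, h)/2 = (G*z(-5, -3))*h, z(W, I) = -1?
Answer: 287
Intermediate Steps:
n(G, h) = -2*G*h (n(G, h) = 2*((G*(-1))*h) = 2*((-G)*h) = 2*(-G*h) = -2*G*h)
n(5, -1)*(18 + 8) + 27 = (-2*5*(-1))*(18 + 8) + 27 = 10*26 + 27 = 260 + 27 = 287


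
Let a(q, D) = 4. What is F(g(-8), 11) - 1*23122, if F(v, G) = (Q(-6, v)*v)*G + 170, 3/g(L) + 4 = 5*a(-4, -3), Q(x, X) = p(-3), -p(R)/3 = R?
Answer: -366935/16 ≈ -22933.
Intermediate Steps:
p(R) = -3*R
Q(x, X) = 9 (Q(x, X) = -3*(-3) = 9)
g(L) = 3/16 (g(L) = 3/(-4 + 5*4) = 3/(-4 + 20) = 3/16)
F(v, G) = 170 + 9*G*v (F(v, G) = (9*v)*G + 170 = 9*G*v + 170 = 170 + 9*G*v)
F(g(-8), 11) - 1*23122 = (170 + 9*11*(3/16)) - 1*23122 = (170 + 297/16) - 23122 = 3017/16 - 23122 = -366935/16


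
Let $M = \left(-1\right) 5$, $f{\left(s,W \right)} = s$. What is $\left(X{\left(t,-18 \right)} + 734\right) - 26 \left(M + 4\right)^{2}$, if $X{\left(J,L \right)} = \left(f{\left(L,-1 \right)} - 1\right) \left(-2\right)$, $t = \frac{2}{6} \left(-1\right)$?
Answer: $746$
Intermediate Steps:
$M = -5$
$t = - \frac{1}{3}$ ($t = 2 \cdot \frac{1}{6} \left(-1\right) = \frac{1}{3} \left(-1\right) = - \frac{1}{3} \approx -0.33333$)
$X{\left(J,L \right)} = 2 - 2 L$ ($X{\left(J,L \right)} = \left(L - 1\right) \left(-2\right) = \left(-1 + L\right) \left(-2\right) = 2 - 2 L$)
$\left(X{\left(t,-18 \right)} + 734\right) - 26 \left(M + 4\right)^{2} = \left(\left(2 - -36\right) + 734\right) - 26 \left(-5 + 4\right)^{2} = \left(\left(2 + 36\right) + 734\right) - 26 \left(-1\right)^{2} = \left(38 + 734\right) - 26 = 772 - 26 = 746$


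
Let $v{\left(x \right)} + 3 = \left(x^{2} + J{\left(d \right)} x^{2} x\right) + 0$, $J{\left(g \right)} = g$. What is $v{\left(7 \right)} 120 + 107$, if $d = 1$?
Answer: $46787$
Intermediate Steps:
$v{\left(x \right)} = -3 + x^{2} + x^{3}$ ($v{\left(x \right)} = -3 + \left(\left(x^{2} + 1 x^{2} x\right) + 0\right) = -3 + \left(\left(x^{2} + x^{2} x\right) + 0\right) = -3 + \left(\left(x^{2} + x^{3}\right) + 0\right) = -3 + \left(x^{2} + x^{3}\right) = -3 + x^{2} + x^{3}$)
$v{\left(7 \right)} 120 + 107 = \left(-3 + 7^{2} + 7^{3}\right) 120 + 107 = \left(-3 + 49 + 343\right) 120 + 107 = 389 \cdot 120 + 107 = 46680 + 107 = 46787$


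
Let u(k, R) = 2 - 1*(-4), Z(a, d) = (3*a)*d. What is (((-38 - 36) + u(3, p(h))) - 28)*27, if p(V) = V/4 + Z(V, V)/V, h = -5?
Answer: -2592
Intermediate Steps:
Z(a, d) = 3*a*d
p(V) = 13*V/4 (p(V) = V/4 + (3*V*V)/V = V*(¼) + (3*V²)/V = V/4 + 3*V = 13*V/4)
u(k, R) = 6 (u(k, R) = 2 + 4 = 6)
(((-38 - 36) + u(3, p(h))) - 28)*27 = (((-38 - 36) + 6) - 28)*27 = ((-74 + 6) - 28)*27 = (-68 - 28)*27 = -96*27 = -2592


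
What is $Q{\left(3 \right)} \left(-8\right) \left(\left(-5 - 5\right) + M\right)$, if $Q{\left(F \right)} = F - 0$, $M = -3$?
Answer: $312$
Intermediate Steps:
$Q{\left(F \right)} = F$ ($Q{\left(F \right)} = F + 0 = F$)
$Q{\left(3 \right)} \left(-8\right) \left(\left(-5 - 5\right) + M\right) = 3 \left(-8\right) \left(\left(-5 - 5\right) - 3\right) = - 24 \left(-10 - 3\right) = \left(-24\right) \left(-13\right) = 312$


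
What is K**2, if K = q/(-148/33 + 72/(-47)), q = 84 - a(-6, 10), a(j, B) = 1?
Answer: 16572185289/87086224 ≈ 190.30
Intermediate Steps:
q = 83 (q = 84 - 1*1 = 84 - 1 = 83)
K = -128733/9332 (K = 83/(-148/33 + 72/(-47)) = 83/(-148*1/33 + 72*(-1/47)) = 83/(-148/33 - 72/47) = 83/(-9332/1551) = 83*(-1551/9332) = -128733/9332 ≈ -13.795)
K**2 = (-128733/9332)**2 = 16572185289/87086224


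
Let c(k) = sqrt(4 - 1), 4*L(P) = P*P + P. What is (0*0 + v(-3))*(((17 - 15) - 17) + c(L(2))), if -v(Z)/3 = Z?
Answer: -135 + 9*sqrt(3) ≈ -119.41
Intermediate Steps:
v(Z) = -3*Z
L(P) = P/4 + P**2/4 (L(P) = (P*P + P)/4 = (P**2 + P)/4 = (P + P**2)/4 = P/4 + P**2/4)
c(k) = sqrt(3)
(0*0 + v(-3))*(((17 - 15) - 17) + c(L(2))) = (0*0 - 3*(-3))*(((17 - 15) - 17) + sqrt(3)) = (0 + 9)*((2 - 17) + sqrt(3)) = 9*(-15 + sqrt(3)) = -135 + 9*sqrt(3)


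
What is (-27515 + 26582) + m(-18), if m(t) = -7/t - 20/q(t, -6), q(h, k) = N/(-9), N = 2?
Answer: -15167/18 ≈ -842.61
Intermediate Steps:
q(h, k) = -2/9 (q(h, k) = 2/(-9) = 2*(-⅑) = -2/9)
m(t) = 90 - 7/t (m(t) = -7/t - 20/(-2/9) = -7/t - 20*(-9/2) = -7/t + 90 = 90 - 7/t)
(-27515 + 26582) + m(-18) = (-27515 + 26582) + (90 - 7/(-18)) = -933 + (90 - 7*(-1/18)) = -933 + (90 + 7/18) = -933 + 1627/18 = -15167/18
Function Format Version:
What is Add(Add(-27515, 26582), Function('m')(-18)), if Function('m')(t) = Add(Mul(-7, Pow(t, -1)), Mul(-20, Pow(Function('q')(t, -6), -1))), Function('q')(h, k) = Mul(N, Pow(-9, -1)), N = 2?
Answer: Rational(-15167, 18) ≈ -842.61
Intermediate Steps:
Function('q')(h, k) = Rational(-2, 9) (Function('q')(h, k) = Mul(2, Pow(-9, -1)) = Mul(2, Rational(-1, 9)) = Rational(-2, 9))
Function('m')(t) = Add(90, Mul(-7, Pow(t, -1))) (Function('m')(t) = Add(Mul(-7, Pow(t, -1)), Mul(-20, Pow(Rational(-2, 9), -1))) = Add(Mul(-7, Pow(t, -1)), Mul(-20, Rational(-9, 2))) = Add(Mul(-7, Pow(t, -1)), 90) = Add(90, Mul(-7, Pow(t, -1))))
Add(Add(-27515, 26582), Function('m')(-18)) = Add(Add(-27515, 26582), Add(90, Mul(-7, Pow(-18, -1)))) = Add(-933, Add(90, Mul(-7, Rational(-1, 18)))) = Add(-933, Add(90, Rational(7, 18))) = Add(-933, Rational(1627, 18)) = Rational(-15167, 18)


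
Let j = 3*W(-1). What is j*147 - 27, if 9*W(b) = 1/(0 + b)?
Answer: -76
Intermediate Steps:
W(b) = 1/(9*b) (W(b) = 1/(9*(0 + b)) = 1/(9*b))
j = -⅓ (j = 3*((⅑)/(-1)) = 3*((⅑)*(-1)) = 3*(-⅑) = -⅓ ≈ -0.33333)
j*147 - 27 = -⅓*147 - 27 = -49 - 27 = -76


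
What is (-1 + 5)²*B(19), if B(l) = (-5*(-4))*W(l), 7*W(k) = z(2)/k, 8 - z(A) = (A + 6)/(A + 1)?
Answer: 5120/399 ≈ 12.832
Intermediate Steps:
z(A) = 8 - (6 + A)/(1 + A) (z(A) = 8 - (A + 6)/(A + 1) = 8 - (6 + A)/(1 + A))
W(k) = 16/(21*k) (W(k) = (((2 + 7*2)/(1 + 2))/k)/7 = (((2 + 14)/3)/k)/7 = (((⅓)*16)/k)/7 = (16/(3*k))/7 = 16/(21*k))
B(l) = 320/(21*l) (B(l) = (-5*(-4))*(16/(21*l)) = 20*(16/(21*l)) = 320/(21*l))
(-1 + 5)²*B(19) = (-1 + 5)²*((320/21)/19) = 4²*((320/21)*(1/19)) = 16*(320/399) = 5120/399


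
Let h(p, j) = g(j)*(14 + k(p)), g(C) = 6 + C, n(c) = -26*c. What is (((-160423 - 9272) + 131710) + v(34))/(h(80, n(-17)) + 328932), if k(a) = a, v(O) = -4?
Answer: -37989/371044 ≈ -0.10238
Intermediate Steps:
h(p, j) = (6 + j)*(14 + p)
(((-160423 - 9272) + 131710) + v(34))/(h(80, n(-17)) + 328932) = (((-160423 - 9272) + 131710) - 4)/((6 - 26*(-17))*(14 + 80) + 328932) = ((-169695 + 131710) - 4)/((6 + 442)*94 + 328932) = (-37985 - 4)/(448*94 + 328932) = -37989/(42112 + 328932) = -37989/371044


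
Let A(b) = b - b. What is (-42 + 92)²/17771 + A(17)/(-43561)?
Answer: 2500/17771 ≈ 0.14068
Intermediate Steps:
A(b) = 0
(-42 + 92)²/17771 + A(17)/(-43561) = (-42 + 92)²/17771 + 0/(-43561) = 50²*(1/17771) + 0*(-1/43561) = 2500*(1/17771) + 0 = 2500/17771 + 0 = 2500/17771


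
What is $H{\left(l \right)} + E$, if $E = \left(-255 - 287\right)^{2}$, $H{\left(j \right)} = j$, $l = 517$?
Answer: $294281$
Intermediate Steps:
$E = 293764$ ($E = \left(-542\right)^{2} = 293764$)
$H{\left(l \right)} + E = 517 + 293764 = 294281$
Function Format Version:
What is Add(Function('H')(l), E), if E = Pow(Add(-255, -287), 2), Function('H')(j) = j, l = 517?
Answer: 294281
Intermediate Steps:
E = 293764 (E = Pow(-542, 2) = 293764)
Add(Function('H')(l), E) = Add(517, 293764) = 294281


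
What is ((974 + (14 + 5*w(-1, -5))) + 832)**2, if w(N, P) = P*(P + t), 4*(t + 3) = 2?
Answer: 16120225/4 ≈ 4.0301e+6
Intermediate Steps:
t = -5/2 (t = -3 + (1/4)*2 = -3 + 1/2 = -5/2 ≈ -2.5000)
w(N, P) = P*(-5/2 + P) (w(N, P) = P*(P - 5/2) = P*(-5/2 + P))
((974 + (14 + 5*w(-1, -5))) + 832)**2 = ((974 + (14 + 5*((1/2)*(-5)*(-5 + 2*(-5))))) + 832)**2 = ((974 + (14 + 5*((1/2)*(-5)*(-5 - 10)))) + 832)**2 = ((974 + (14 + 5*((1/2)*(-5)*(-15)))) + 832)**2 = ((974 + (14 + 5*(75/2))) + 832)**2 = ((974 + (14 + 375/2)) + 832)**2 = ((974 + 403/2) + 832)**2 = (2351/2 + 832)**2 = (4015/2)**2 = 16120225/4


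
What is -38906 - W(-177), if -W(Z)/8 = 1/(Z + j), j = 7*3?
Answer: -1517336/39 ≈ -38906.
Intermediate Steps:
j = 21
W(Z) = -8/(21 + Z) (W(Z) = -8/(Z + 21) = -8/(21 + Z))
-38906 - W(-177) = -38906 - (-8)/(21 - 177) = -38906 - (-8)/(-156) = -38906 - (-8)*(-1)/156 = -38906 - 1*2/39 = -38906 - 2/39 = -1517336/39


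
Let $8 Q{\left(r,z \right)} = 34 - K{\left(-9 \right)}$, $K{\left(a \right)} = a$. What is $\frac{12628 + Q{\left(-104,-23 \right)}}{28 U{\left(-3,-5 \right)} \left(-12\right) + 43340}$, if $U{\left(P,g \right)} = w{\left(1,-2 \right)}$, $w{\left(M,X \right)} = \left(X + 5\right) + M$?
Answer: $\frac{101067}{335968} \approx 0.30082$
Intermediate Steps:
$w{\left(M,X \right)} = 5 + M + X$ ($w{\left(M,X \right)} = \left(5 + X\right) + M = 5 + M + X$)
$U{\left(P,g \right)} = 4$ ($U{\left(P,g \right)} = 5 + 1 - 2 = 4$)
$Q{\left(r,z \right)} = \frac{43}{8}$ ($Q{\left(r,z \right)} = \frac{34 - -9}{8} = \frac{34 + 9}{8} = \frac{1}{8} \cdot 43 = \frac{43}{8}$)
$\frac{12628 + Q{\left(-104,-23 \right)}}{28 U{\left(-3,-5 \right)} \left(-12\right) + 43340} = \frac{12628 + \frac{43}{8}}{28 \cdot 4 \left(-12\right) + 43340} = \frac{101067}{8 \left(112 \left(-12\right) + 43340\right)} = \frac{101067}{8 \left(-1344 + 43340\right)} = \frac{101067}{8 \cdot 41996} = \frac{101067}{8} \cdot \frac{1}{41996} = \frac{101067}{335968}$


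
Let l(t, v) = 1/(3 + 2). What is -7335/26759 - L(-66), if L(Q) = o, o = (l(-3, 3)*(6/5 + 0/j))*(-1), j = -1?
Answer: -22821/668975 ≈ -0.034113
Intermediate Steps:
l(t, v) = ⅕ (l(t, v) = 1/5 = ⅕)
o = -6/25 (o = ((6/5 + 0/(-1))/5)*(-1) = ((6*(⅕) + 0*(-1))/5)*(-1) = ((6/5 + 0)/5)*(-1) = ((⅕)*(6/5))*(-1) = (6/25)*(-1) = -6/25 ≈ -0.24000)
L(Q) = -6/25
-7335/26759 - L(-66) = -7335/26759 - 1*(-6/25) = -7335*1/26759 + 6/25 = -7335/26759 + 6/25 = -22821/668975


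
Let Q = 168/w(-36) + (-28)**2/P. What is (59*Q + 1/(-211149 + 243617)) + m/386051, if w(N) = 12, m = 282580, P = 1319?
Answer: 14247937698295629/16532746801892 ≈ 861.80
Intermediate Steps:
Q = 19250/1319 (Q = 168/12 + (-28)**2/1319 = 168*(1/12) + 784*(1/1319) = 14 + 784/1319 = 19250/1319 ≈ 14.594)
(59*Q + 1/(-211149 + 243617)) + m/386051 = (59*(19250/1319) + 1/(-211149 + 243617)) + 282580/386051 = (1135750/1319 + 1/32468) + 282580*(1/386051) = (1135750/1319 + 1/32468) + 282580/386051 = 36875532319/42825292 + 282580/386051 = 14247937698295629/16532746801892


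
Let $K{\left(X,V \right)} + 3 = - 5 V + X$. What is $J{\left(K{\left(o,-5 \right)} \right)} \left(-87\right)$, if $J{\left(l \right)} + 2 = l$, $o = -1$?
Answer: $-1653$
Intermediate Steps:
$K{\left(X,V \right)} = -3 + X - 5 V$ ($K{\left(X,V \right)} = -3 - \left(- X + 5 V\right) = -3 + X - 5 V$)
$J{\left(l \right)} = -2 + l$
$J{\left(K{\left(o,-5 \right)} \right)} \left(-87\right) = \left(-2 - -21\right) \left(-87\right) = \left(-2 + 21\right) \left(-87\right) = 19 \left(-87\right) = -1653$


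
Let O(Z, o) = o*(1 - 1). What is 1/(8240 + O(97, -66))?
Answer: 1/8240 ≈ 0.00012136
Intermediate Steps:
O(Z, o) = 0 (O(Z, o) = o*0 = 0)
1/(8240 + O(97, -66)) = 1/(8240 + 0) = 1/8240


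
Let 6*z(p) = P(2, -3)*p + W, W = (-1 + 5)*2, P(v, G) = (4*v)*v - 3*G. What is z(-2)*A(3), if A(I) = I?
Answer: -21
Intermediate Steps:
P(v, G) = -3*G + 4*v**2 (P(v, G) = 4*v**2 - 3*G = -3*G + 4*v**2)
W = 8 (W = 4*2 = 8)
z(p) = 4/3 + 25*p/6 (z(p) = ((-3*(-3) + 4*2**2)*p + 8)/6 = ((9 + 4*4)*p + 8)/6 = ((9 + 16)*p + 8)/6 = (25*p + 8)/6 = (8 + 25*p)/6 = 4/3 + 25*p/6)
z(-2)*A(3) = (4/3 + (25/6)*(-2))*3 = (4/3 - 25/3)*3 = -7*3 = -21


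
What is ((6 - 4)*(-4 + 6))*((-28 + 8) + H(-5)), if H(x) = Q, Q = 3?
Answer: -68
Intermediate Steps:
H(x) = 3
((6 - 4)*(-4 + 6))*((-28 + 8) + H(-5)) = ((6 - 4)*(-4 + 6))*((-28 + 8) + 3) = (2*2)*(-20 + 3) = 4*(-17) = -68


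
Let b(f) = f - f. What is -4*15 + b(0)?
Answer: -60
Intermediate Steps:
b(f) = 0
-4*15 + b(0) = -4*15 + 0 = -60 + 0 = -60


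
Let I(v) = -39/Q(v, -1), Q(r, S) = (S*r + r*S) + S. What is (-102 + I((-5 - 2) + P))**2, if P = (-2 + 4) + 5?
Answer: 3969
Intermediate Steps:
Q(r, S) = S + 2*S*r (Q(r, S) = (S*r + S*r) + S = 2*S*r + S = S + 2*S*r)
P = 7 (P = 2 + 5 = 7)
I(v) = -39/(-1 - 2*v) (I(v) = -39*(-1/(1 + 2*v)) = -39/(-1 - 2*v))
(-102 + I((-5 - 2) + P))**2 = (-102 + 39/(1 + 2*((-5 - 2) + 7)))**2 = (-102 + 39/(1 + 2*(-7 + 7)))**2 = (-102 + 39/(1 + 2*0))**2 = (-102 + 39/(1 + 0))**2 = (-102 + 39/1)**2 = (-102 + 39*1)**2 = (-102 + 39)**2 = (-63)**2 = 3969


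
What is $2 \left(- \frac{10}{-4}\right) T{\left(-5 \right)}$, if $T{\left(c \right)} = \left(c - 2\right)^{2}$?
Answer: $245$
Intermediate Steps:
$T{\left(c \right)} = \left(-2 + c\right)^{2}$
$2 \left(- \frac{10}{-4}\right) T{\left(-5 \right)} = 2 \left(- \frac{10}{-4}\right) \left(-2 - 5\right)^{2} = 2 \left(\left(-10\right) \left(- \frac{1}{4}\right)\right) \left(-7\right)^{2} = 2 \cdot \frac{5}{2} \cdot 49 = 5 \cdot 49 = 245$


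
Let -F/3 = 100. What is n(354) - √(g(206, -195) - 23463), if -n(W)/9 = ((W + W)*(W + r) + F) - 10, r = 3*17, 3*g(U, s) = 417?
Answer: -2577870 - 14*I*√119 ≈ -2.5779e+6 - 152.72*I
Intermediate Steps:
g(U, s) = 139 (g(U, s) = (⅓)*417 = 139)
r = 51
F = -300 (F = -3*100 = -300)
n(W) = 2790 - 18*W*(51 + W) (n(W) = -9*(((W + W)*(W + 51) - 300) - 10) = -9*(((2*W)*(51 + W) - 300) - 10) = -9*((2*W*(51 + W) - 300) - 10) = -9*((-300 + 2*W*(51 + W)) - 10) = -9*(-310 + 2*W*(51 + W)) = 2790 - 18*W*(51 + W))
n(354) - √(g(206, -195) - 23463) = (2790 - 918*354 - 18*354²) - √(139 - 23463) = (2790 - 324972 - 18*125316) - √(-23324) = (2790 - 324972 - 2255688) - 14*I*√119 = -2577870 - 14*I*√119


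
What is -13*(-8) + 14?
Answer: 118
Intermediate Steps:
-13*(-8) + 14 = 104 + 14 = 118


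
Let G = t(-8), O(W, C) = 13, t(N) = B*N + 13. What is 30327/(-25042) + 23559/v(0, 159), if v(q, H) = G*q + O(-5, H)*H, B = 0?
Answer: 175759523/17253938 ≈ 10.187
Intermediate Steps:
t(N) = 13 (t(N) = 0*N + 13 = 0 + 13 = 13)
G = 13
v(q, H) = 13*H + 13*q (v(q, H) = 13*q + 13*H = 13*H + 13*q)
30327/(-25042) + 23559/v(0, 159) = 30327/(-25042) + 23559/(13*159 + 13*0) = 30327*(-1/25042) + 23559/(2067 + 0) = -30327/25042 + 23559/2067 = -30327/25042 + 23559*(1/2067) = -30327/25042 + 7853/689 = 175759523/17253938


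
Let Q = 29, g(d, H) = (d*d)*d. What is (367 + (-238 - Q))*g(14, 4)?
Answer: 274400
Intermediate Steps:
g(d, H) = d³ (g(d, H) = d²*d = d³)
(367 + (-238 - Q))*g(14, 4) = (367 + (-238 - 1*29))*14³ = (367 + (-238 - 29))*2744 = (367 - 267)*2744 = 100*2744 = 274400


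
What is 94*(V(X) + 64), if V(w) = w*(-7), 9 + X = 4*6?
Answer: -3854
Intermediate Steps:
X = 15 (X = -9 + 4*6 = -9 + 24 = 15)
V(w) = -7*w
94*(V(X) + 64) = 94*(-7*15 + 64) = 94*(-105 + 64) = 94*(-41) = -3854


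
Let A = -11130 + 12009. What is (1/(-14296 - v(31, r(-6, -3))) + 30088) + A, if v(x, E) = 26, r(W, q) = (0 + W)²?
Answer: 443509373/14322 ≈ 30967.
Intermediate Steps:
r(W, q) = W²
A = 879
(1/(-14296 - v(31, r(-6, -3))) + 30088) + A = (1/(-14296 - 1*26) + 30088) + 879 = (1/(-14296 - 26) + 30088) + 879 = (1/(-14322) + 30088) + 879 = (-1/14322 + 30088) + 879 = 430920335/14322 + 879 = 443509373/14322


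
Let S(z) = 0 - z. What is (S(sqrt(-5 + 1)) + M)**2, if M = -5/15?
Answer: -35/9 + 4*I/3 ≈ -3.8889 + 1.3333*I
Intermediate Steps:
S(z) = -z
M = -1/3 (M = -5*1/15 = -1/3 ≈ -0.33333)
(S(sqrt(-5 + 1)) + M)**2 = (-sqrt(-5 + 1) - 1/3)**2 = (-sqrt(-4) - 1/3)**2 = (-2*I - 1/3)**2 = (-1/3 - 2*I)**2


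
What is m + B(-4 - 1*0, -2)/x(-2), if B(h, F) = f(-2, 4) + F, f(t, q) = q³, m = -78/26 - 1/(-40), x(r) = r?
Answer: -1359/40 ≈ -33.975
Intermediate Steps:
m = -119/40 (m = -78*1/26 - 1*(-1/40) = -3 + 1/40 = -119/40 ≈ -2.9750)
B(h, F) = 64 + F (B(h, F) = 4³ + F = 64 + F)
m + B(-4 - 1*0, -2)/x(-2) = -119/40 + (64 - 2)/(-2) = -119/40 + 62*(-½) = -119/40 - 31 = -1359/40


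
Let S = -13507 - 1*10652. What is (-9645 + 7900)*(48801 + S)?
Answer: -43000290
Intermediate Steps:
S = -24159 (S = -13507 - 10652 = -24159)
(-9645 + 7900)*(48801 + S) = (-9645 + 7900)*(48801 - 24159) = -1745*24642 = -43000290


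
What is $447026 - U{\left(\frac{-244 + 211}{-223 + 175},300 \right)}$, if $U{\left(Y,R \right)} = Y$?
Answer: $\frac{7152405}{16} \approx 4.4703 \cdot 10^{5}$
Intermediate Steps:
$447026 - U{\left(\frac{-244 + 211}{-223 + 175},300 \right)} = 447026 - \frac{-244 + 211}{-223 + 175} = 447026 - - \frac{33}{-48} = 447026 - \left(-33\right) \left(- \frac{1}{48}\right) = 447026 - \frac{11}{16} = \frac{7152405}{16}$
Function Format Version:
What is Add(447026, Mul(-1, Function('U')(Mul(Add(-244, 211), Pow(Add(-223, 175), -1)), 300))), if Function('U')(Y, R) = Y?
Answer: Rational(7152405, 16) ≈ 4.4703e+5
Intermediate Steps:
Add(447026, Mul(-1, Function('U')(Mul(Add(-244, 211), Pow(Add(-223, 175), -1)), 300))) = Add(447026, Mul(-1, Mul(Add(-244, 211), Pow(Add(-223, 175), -1)))) = Add(447026, Mul(-1, Mul(-33, Pow(-48, -1)))) = Add(447026, Mul(-1, Mul(-33, Rational(-1, 48)))) = Add(447026, Mul(-1, Rational(11, 16))) = Add(447026, Rational(-11, 16)) = Rational(7152405, 16)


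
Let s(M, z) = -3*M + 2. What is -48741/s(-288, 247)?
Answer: -48741/866 ≈ -56.283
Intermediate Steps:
s(M, z) = 2 - 3*M
-48741/s(-288, 247) = -48741/(2 - 3*(-288)) = -48741/(2 + 864) = -48741/866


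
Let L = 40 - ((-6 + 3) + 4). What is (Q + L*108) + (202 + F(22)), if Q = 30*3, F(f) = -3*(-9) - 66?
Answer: 4465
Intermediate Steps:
F(f) = -39 (F(f) = 27 - 66 = -39)
Q = 90
L = 39 (L = 40 - (-3 + 4) = 40 - 1*1 = 40 - 1 = 39)
(Q + L*108) + (202 + F(22)) = (90 + 39*108) + (202 - 39) = (90 + 4212) + 163 = 4302 + 163 = 4465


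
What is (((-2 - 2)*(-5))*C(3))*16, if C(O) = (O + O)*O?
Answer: 5760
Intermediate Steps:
C(O) = 2*O² (C(O) = (2*O)*O = 2*O²)
(((-2 - 2)*(-5))*C(3))*16 = (((-2 - 2)*(-5))*(2*3²))*16 = ((-4*(-5))*(2*9))*16 = (20*18)*16 = 360*16 = 5760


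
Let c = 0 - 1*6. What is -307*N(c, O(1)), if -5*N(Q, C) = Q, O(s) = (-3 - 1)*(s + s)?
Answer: -1842/5 ≈ -368.40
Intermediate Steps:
c = -6 (c = 0 - 6 = -6)
O(s) = -8*s
N(Q, C) = -Q/5
-307*N(c, O(1)) = -(-307)*(-6)/5 = -307*6/5 = -1842/5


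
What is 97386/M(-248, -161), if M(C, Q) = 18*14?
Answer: 16231/42 ≈ 386.45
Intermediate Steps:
M(C, Q) = 252
97386/M(-248, -161) = 97386/252 = 97386*(1/252) = 16231/42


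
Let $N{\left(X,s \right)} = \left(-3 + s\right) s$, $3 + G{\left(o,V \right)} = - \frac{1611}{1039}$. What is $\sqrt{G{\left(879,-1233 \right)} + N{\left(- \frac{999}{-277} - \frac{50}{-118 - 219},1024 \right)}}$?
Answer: $\frac{2 \sqrt{282159652798}}{1039} \approx 1022.5$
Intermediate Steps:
$G{\left(o,V \right)} = - \frac{4728}{1039}$ ($G{\left(o,V \right)} = -3 - \frac{1611}{1039} = - \frac{4728}{1039}$)
$N{\left(X,s \right)} = s \left(-3 + s\right)$
$\sqrt{G{\left(879,-1233 \right)} + N{\left(- \frac{999}{-277} - \frac{50}{-118 - 219},1024 \right)}} = \sqrt{- \frac{4728}{1039} + 1024 \left(-3 + 1024\right)} = \sqrt{- \frac{4728}{1039} + 1024 \cdot 1021} = \sqrt{- \frac{4728}{1039} + 1045504} = \sqrt{\frac{1086273928}{1039}} = \frac{2 \sqrt{282159652798}}{1039}$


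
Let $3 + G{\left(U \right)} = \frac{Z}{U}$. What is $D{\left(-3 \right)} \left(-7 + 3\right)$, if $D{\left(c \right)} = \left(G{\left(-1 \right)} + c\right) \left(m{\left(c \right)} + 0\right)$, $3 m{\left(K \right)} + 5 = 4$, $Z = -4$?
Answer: $- \frac{8}{3} \approx -2.6667$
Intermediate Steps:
$m{\left(K \right)} = - \frac{1}{3}$ ($m{\left(K \right)} = - \frac{5}{3} + \frac{1}{3} \cdot 4 = - \frac{5}{3} + \frac{4}{3} = - \frac{1}{3}$)
$G{\left(U \right)} = -3 - \frac{4}{U}$
$D{\left(c \right)} = - \frac{1}{3} - \frac{c}{3}$ ($D{\left(c \right)} = \left(\left(-3 - \frac{4}{-1}\right) + c\right) \left(- \frac{1}{3} + 0\right) = \left(\left(-3 - -4\right) + c\right) \left(- \frac{1}{3}\right) = \left(\left(-3 + 4\right) + c\right) \left(- \frac{1}{3}\right) = \left(1 + c\right) \left(- \frac{1}{3}\right) = - \frac{1}{3} - \frac{c}{3}$)
$D{\left(-3 \right)} \left(-7 + 3\right) = \left(- \frac{1}{3} - -1\right) \left(-7 + 3\right) = \left(- \frac{1}{3} + 1\right) \left(-4\right) = \frac{2}{3} \left(-4\right) = - \frac{8}{3}$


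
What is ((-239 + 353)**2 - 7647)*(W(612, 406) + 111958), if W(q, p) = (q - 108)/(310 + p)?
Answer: 107197212192/179 ≈ 5.9887e+8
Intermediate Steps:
W(q, p) = (-108 + q)/(310 + p)
((-239 + 353)**2 - 7647)*(W(612, 406) + 111958) = ((-239 + 353)**2 - 7647)*((-108 + 612)/(310 + 406) + 111958) = (114**2 - 7647)*(504/716 + 111958) = (12996 - 7647)*((1/716)*504 + 111958) = 5349*(126/179 + 111958) = 5349*(20040608/179) = 107197212192/179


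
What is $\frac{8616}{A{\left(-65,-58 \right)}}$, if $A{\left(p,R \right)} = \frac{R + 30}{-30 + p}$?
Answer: $\frac{204630}{7} \approx 29233.0$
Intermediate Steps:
$A{\left(p,R \right)} = \frac{30 + R}{-30 + p}$
$\frac{8616}{A{\left(-65,-58 \right)}} = \frac{8616}{\frac{1}{-30 - 65} \left(30 - 58\right)} = \frac{8616}{\frac{1}{-95} \left(-28\right)} = \frac{8616}{\left(- \frac{1}{95}\right) \left(-28\right)} = \frac{8616}{\frac{28}{95}} = 8616 \cdot \frac{95}{28} = \frac{204630}{7}$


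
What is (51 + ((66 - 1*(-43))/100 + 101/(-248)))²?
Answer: 102677307489/38440000 ≈ 2671.1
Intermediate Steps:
(51 + ((66 - 1*(-43))/100 + 101/(-248)))² = (51 + ((66 + 43)*(1/100) + 101*(-1/248)))² = (51 + (109*(1/100) - 101/248))² = (51 + (109/100 - 101/248))² = (51 + 4233/6200)² = (320433/6200)² = 102677307489/38440000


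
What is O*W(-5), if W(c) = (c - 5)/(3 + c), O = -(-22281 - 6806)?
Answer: 145435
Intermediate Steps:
O = 29087 (O = -1*(-29087) = 29087)
W(c) = (-5 + c)/(3 + c)
O*W(-5) = 29087*((-5 - 5)/(3 - 5)) = 29087*(-10/(-2)) = 29087*(-1/2*(-10)) = 29087*5 = 145435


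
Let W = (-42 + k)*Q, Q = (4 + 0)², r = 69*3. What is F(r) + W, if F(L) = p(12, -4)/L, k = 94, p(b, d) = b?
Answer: 57412/69 ≈ 832.06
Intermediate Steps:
r = 207
Q = 16 (Q = 4² = 16)
F(L) = 12/L
W = 832 (W = (-42 + 94)*16 = 52*16 = 832)
F(r) + W = 12/207 + 832 = 12*(1/207) + 832 = 4/69 + 832 = 57412/69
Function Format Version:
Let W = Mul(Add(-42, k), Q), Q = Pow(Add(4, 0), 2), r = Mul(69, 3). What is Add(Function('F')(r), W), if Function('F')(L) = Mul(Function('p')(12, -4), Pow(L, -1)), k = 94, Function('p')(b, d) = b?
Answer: Rational(57412, 69) ≈ 832.06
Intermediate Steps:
r = 207
Q = 16 (Q = Pow(4, 2) = 16)
Function('F')(L) = Mul(12, Pow(L, -1))
W = 832 (W = Mul(Add(-42, 94), 16) = Mul(52, 16) = 832)
Add(Function('F')(r), W) = Add(Mul(12, Pow(207, -1)), 832) = Add(Mul(12, Rational(1, 207)), 832) = Add(Rational(4, 69), 832) = Rational(57412, 69)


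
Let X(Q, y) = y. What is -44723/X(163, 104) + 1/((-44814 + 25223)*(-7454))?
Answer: -251190709843/584125256 ≈ -430.03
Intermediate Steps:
-44723/X(163, 104) + 1/((-44814 + 25223)*(-7454)) = -44723/104 + 1/((-44814 + 25223)*(-7454)) = -44723*1/104 - 1/7454/(-19591) = -44723/104 - 1/19591*(-1/7454) = -44723/104 + 1/146031314 = -251190709843/584125256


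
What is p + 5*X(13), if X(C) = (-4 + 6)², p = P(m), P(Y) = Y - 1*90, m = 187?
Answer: 117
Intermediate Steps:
P(Y) = -90 + Y (P(Y) = Y - 90 = -90 + Y)
p = 97 (p = -90 + 187 = 97)
X(C) = 4 (X(C) = 2² = 4)
p + 5*X(13) = 97 + 5*4 = 97 + 20 = 117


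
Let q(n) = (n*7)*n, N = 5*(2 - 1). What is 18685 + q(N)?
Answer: 18860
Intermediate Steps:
N = 5 (N = 5*1 = 5)
q(n) = 7*n**2 (q(n) = (7*n)*n = 7*n**2)
18685 + q(N) = 18685 + 7*5**2 = 18685 + 7*25 = 18685 + 175 = 18860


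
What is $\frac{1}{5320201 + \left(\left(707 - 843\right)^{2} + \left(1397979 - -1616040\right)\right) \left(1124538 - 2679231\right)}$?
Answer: $- \frac{1}{4714624522694} \approx -2.1211 \cdot 10^{-13}$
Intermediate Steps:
$\frac{1}{5320201 + \left(\left(707 - 843\right)^{2} + \left(1397979 - -1616040\right)\right) \left(1124538 - 2679231\right)} = \frac{1}{5320201 + \left(\left(-136\right)^{2} + \left(1397979 + 1616040\right)\right) \left(-1554693\right)} = \frac{1}{5320201 + \left(18496 + 3014019\right) \left(-1554693\right)} = \frac{1}{5320201 + 3032515 \left(-1554693\right)} = \frac{1}{5320201 - 4714629842895} = \frac{1}{-4714624522694} = - \frac{1}{4714624522694}$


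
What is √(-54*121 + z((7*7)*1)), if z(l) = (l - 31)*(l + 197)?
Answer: 9*I*√26 ≈ 45.891*I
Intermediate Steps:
z(l) = (-31 + l)*(197 + l)
√(-54*121 + z((7*7)*1)) = √(-54*121 + (-6107 + ((7*7)*1)² + 166*((7*7)*1))) = √(-6534 + (-6107 + (49*1)² + 166*(49*1))) = √(-6534 + (-6107 + 49² + 166*49)) = √(-6534 + (-6107 + 2401 + 8134)) = √(-6534 + 4428) = √(-2106) = 9*I*√26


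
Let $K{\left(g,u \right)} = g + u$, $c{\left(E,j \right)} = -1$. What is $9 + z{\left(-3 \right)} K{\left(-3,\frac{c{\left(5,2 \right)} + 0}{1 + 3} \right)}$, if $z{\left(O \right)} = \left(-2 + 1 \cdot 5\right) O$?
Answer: $\frac{153}{4} \approx 38.25$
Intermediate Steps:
$z{\left(O \right)} = 3 O$ ($z{\left(O \right)} = \left(-2 + 5\right) O = 3 O$)
$9 + z{\left(-3 \right)} K{\left(-3,\frac{c{\left(5,2 \right)} + 0}{1 + 3} \right)} = 9 + 3 \left(-3\right) \left(-3 + \frac{-1 + 0}{1 + 3}\right) = 9 - 9 \left(-3 - \frac{1}{4}\right) = 9 - - \frac{117}{4} = 9 + \frac{117}{4} = \frac{153}{4}$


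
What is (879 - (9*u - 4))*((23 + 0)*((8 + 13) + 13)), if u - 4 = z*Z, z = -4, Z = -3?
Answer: 577898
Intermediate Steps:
u = 16 (u = 4 - 4*(-3) = 4 + 12 = 16)
(879 - (9*u - 4))*((23 + 0)*((8 + 13) + 13)) = (879 - (9*16 - 4))*((23 + 0)*((8 + 13) + 13)) = (879 - (144 - 4))*(23*(21 + 13)) = (879 - 1*140)*(23*34) = (879 - 140)*782 = 739*782 = 577898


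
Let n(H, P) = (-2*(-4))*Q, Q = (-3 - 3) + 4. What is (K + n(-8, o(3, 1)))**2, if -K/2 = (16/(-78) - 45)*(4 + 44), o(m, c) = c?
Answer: 3159339264/169 ≈ 1.8694e+7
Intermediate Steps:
Q = -2 (Q = -6 + 4 = -2)
K = 56416/13 (K = -2*(16/(-78) - 45)*(4 + 44) = -2*(16*(-1/78) - 45)*48 = -2*(-8/39 - 45)*48 = -(-3526)*48/39 = -2*(-28208/13) = 56416/13 ≈ 4339.7)
n(H, P) = -16 (n(H, P) = -2*(-4)*(-2) = 8*(-2) = -16)
(K + n(-8, o(3, 1)))**2 = (56416/13 - 16)**2 = (56208/13)**2 = 3159339264/169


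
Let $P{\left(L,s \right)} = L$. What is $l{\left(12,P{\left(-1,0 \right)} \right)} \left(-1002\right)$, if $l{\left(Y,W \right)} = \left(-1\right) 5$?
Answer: $5010$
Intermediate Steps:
$l{\left(Y,W \right)} = -5$
$l{\left(12,P{\left(-1,0 \right)} \right)} \left(-1002\right) = \left(-5\right) \left(-1002\right) = 5010$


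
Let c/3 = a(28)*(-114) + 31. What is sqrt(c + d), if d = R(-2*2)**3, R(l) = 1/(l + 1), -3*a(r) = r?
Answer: sqrt(266082)/9 ≈ 57.315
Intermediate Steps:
a(r) = -r/3
c = 3285 (c = 3*(-1/3*28*(-114) + 31) = 3*(-28/3*(-114) + 31) = 3*(1064 + 31) = 3*1095 = 3285)
R(l) = 1/(1 + l)
d = -1/27 (d = (1/(1 - 2*2))**3 = (1/(1 - 4))**3 = (1/(-3))**3 = (-1/3)**3 = -1/27 ≈ -0.037037)
sqrt(c + d) = sqrt(3285 - 1/27) = sqrt(88694/27) = sqrt(266082)/9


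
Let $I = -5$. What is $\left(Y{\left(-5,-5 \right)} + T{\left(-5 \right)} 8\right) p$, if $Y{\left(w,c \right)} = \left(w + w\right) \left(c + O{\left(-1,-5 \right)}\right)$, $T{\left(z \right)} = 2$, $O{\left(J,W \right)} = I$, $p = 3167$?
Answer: $367372$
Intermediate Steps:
$O{\left(J,W \right)} = -5$
$Y{\left(w,c \right)} = 2 w \left(-5 + c\right)$ ($Y{\left(w,c \right)} = \left(w + w\right) \left(c - 5\right) = 2 w \left(-5 + c\right)$)
$\left(Y{\left(-5,-5 \right)} + T{\left(-5 \right)} 8\right) p = \left(2 \left(-5\right) \left(-5 - 5\right) + 2 \cdot 8\right) 3167 = \left(2 \left(-5\right) \left(-10\right) + 16\right) 3167 = \left(100 + 16\right) 3167 = 116 \cdot 3167 = 367372$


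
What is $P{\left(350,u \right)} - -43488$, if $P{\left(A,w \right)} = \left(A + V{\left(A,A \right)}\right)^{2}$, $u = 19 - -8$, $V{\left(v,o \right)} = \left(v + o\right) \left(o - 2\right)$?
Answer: $59511645988$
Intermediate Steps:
$V{\left(v,o \right)} = \left(-2 + o\right) \left(o + v\right)$ ($V{\left(v,o \right)} = \left(o + v\right) \left(-2 + o\right) = \left(-2 + o\right) \left(o + v\right)$)
$u = 27$ ($u = 19 + 8 = 27$)
$P{\left(A,w \right)} = \left(- 3 A + 2 A^{2}\right)^{2}$ ($P{\left(A,w \right)} = \left(A + \left(A^{2} - 2 A - 2 A + A A\right)\right)^{2} = \left(A + \left(A^{2} - 2 A - 2 A + A^{2}\right)\right)^{2} = \left(A + \left(- 4 A + 2 A^{2}\right)\right)^{2} = \left(- 3 A + 2 A^{2}\right)^{2}$)
$P{\left(350,u \right)} - -43488 = 350^{2} \left(-3 + 2 \cdot 350\right)^{2} - -43488 = 122500 \left(-3 + 700\right)^{2} + 43488 = 122500 \cdot 697^{2} + 43488 = 122500 \cdot 485809 + 43488 = 59511602500 + 43488 = 59511645988$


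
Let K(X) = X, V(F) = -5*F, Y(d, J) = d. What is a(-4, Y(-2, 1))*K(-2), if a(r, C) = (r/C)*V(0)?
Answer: 0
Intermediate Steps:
a(r, C) = 0 (a(r, C) = (r/C)*(-5*0) = (r/C)*0 = 0)
a(-4, Y(-2, 1))*K(-2) = 0*(-2) = 0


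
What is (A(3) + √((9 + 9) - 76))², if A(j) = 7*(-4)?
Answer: (28 - I*√58)² ≈ 726.0 - 426.48*I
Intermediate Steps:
A(j) = -28
(A(3) + √((9 + 9) - 76))² = (-28 + √((9 + 9) - 76))² = (-28 + √(18 - 76))² = (-28 + √(-58))² = (-28 + I*√58)²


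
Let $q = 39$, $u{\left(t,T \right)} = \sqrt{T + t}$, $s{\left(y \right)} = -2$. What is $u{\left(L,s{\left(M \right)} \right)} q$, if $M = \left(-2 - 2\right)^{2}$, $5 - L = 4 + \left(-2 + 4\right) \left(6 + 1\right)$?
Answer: $39 i \sqrt{15} \approx 151.05 i$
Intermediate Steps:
$L = -13$ ($L = 5 - \left(4 + \left(-2 + 4\right) \left(6 + 1\right)\right) = 5 - \left(4 + 2 \cdot 7\right) = 5 - \left(4 + 14\right) = 5 - 18 = -13$)
$M = 16$ ($M = \left(-4\right)^{2} = 16$)
$u{\left(L,s{\left(M \right)} \right)} q = \sqrt{-2 - 13} \cdot 39 = \sqrt{-15} \cdot 39 = i \sqrt{15} \cdot 39 = 39 i \sqrt{15}$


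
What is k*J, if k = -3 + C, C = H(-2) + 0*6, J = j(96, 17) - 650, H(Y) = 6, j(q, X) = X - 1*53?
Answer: -2058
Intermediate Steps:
j(q, X) = -53 + X (j(q, X) = X - 53 = -53 + X)
J = -686 (J = (-53 + 17) - 650 = -36 - 650 = -686)
C = 6 (C = 6 + 0*6 = 6 + 0 = 6)
k = 3 (k = -3 + 6 = 3)
k*J = 3*(-686) = -2058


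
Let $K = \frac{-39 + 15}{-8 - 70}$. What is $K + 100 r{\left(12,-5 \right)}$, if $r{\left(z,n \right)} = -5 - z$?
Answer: $- \frac{22096}{13} \approx -1699.7$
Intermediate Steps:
$K = \frac{4}{13}$ ($K = - \frac{24}{-78} = \left(-24\right) \left(- \frac{1}{78}\right) = \frac{4}{13} \approx 0.30769$)
$K + 100 r{\left(12,-5 \right)} = \frac{4}{13} + 100 \left(-5 - 12\right) = \frac{4}{13} + 100 \left(-17\right) = \frac{4}{13} - 1700 = - \frac{22096}{13}$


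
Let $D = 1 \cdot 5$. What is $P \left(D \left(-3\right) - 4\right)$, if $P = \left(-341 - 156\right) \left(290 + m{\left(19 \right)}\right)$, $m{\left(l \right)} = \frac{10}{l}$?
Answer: $2743440$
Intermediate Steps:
$D = 5$
$P = - \frac{2743440}{19}$ ($P = \left(-341 - 156\right) \left(290 + \frac{10}{19}\right) = - 497 \left(290 + 10 \cdot \frac{1}{19}\right) = - 497 \left(290 + \frac{10}{19}\right) = \left(-497\right) \frac{5520}{19} = - \frac{2743440}{19} \approx -1.4439 \cdot 10^{5}$)
$P \left(D \left(-3\right) - 4\right) = - \frac{2743440 \left(5 \left(-3\right) - 4\right)}{19} = - \frac{2743440 \left(-15 - 4\right)}{19} = \left(- \frac{2743440}{19}\right) \left(-19\right) = 2743440$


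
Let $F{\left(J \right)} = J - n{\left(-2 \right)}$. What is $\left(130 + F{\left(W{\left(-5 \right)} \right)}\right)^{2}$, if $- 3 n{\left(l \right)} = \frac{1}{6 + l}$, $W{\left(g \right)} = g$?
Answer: $\frac{2253001}{144} \approx 15646.0$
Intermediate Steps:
$n{\left(l \right)} = - \frac{1}{3 \left(6 + l\right)}$
$F{\left(J \right)} = \frac{1}{12} + J$ ($F{\left(J \right)} = J - - \frac{1}{18 + 3 \left(-2\right)} = J - - \frac{1}{18 - 6} = J - - \frac{1}{12} = J + \frac{1}{12} = \frac{1}{12} + J$)
$\left(130 + F{\left(W{\left(-5 \right)} \right)}\right)^{2} = \left(130 + \left(\frac{1}{12} - 5\right)\right)^{2} = \left(130 - \frac{59}{12}\right)^{2} = \left(\frac{1501}{12}\right)^{2} = \frac{2253001}{144}$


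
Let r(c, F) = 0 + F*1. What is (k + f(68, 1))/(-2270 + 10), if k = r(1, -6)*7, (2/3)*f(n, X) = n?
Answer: -3/113 ≈ -0.026549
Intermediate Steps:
f(n, X) = 3*n/2
r(c, F) = F (r(c, F) = 0 + F = F)
k = -42 (k = -6*7 = -42)
(k + f(68, 1))/(-2270 + 10) = (-42 + (3/2)*68)/(-2270 + 10) = (-42 + 102)/(-2260) = 60*(-1/2260) = -3/113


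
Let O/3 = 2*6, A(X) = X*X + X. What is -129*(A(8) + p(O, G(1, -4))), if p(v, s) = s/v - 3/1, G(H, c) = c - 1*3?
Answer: -106511/12 ≈ -8875.9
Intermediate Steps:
G(H, c) = -3 + c (G(H, c) = c - 3 = -3 + c)
A(X) = X + X² (A(X) = X² + X = X + X²)
O = 36 (O = 3*(2*6) = 3*12 = 36)
p(v, s) = -3 + s/v (p(v, s) = s/v - 3*1 = s/v - 3 = -3 + s/v)
-129*(A(8) + p(O, G(1, -4))) = -129*(8*(1 + 8) + (-3 + (-3 - 4)/36)) = -129*(8*9 + (-3 - 7*1/36)) = -129*(72 + (-3 - 7/36)) = -129*(72 - 115/36) = -129*2477/36 = -106511/12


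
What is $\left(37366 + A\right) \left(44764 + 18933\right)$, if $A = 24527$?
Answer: $3942398421$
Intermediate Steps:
$\left(37366 + A\right) \left(44764 + 18933\right) = \left(37366 + 24527\right) \left(44764 + 18933\right) = 61893 \cdot 63697 = 3942398421$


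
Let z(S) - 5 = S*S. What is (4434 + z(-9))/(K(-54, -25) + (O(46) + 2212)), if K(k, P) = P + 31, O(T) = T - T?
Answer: 2260/1109 ≈ 2.0379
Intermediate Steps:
O(T) = 0
K(k, P) = 31 + P
z(S) = 5 + S**2 (z(S) = 5 + S*S = 5 + S**2)
(4434 + z(-9))/(K(-54, -25) + (O(46) + 2212)) = (4434 + (5 + (-9)**2))/((31 - 25) + (0 + 2212)) = (4434 + (5 + 81))/(6 + 2212) = (4434 + 86)/2218 = 4520*(1/2218) = 2260/1109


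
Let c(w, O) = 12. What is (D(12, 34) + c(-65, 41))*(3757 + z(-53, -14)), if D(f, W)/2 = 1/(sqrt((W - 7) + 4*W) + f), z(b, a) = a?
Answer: 40188 + 394*sqrt(163) ≈ 45218.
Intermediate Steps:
D(f, W) = 2/(f + sqrt(-7 + 5*W)) (D(f, W) = 2/(sqrt((W - 7) + 4*W) + f) = 2/(sqrt((-7 + W) + 4*W) + f) = 2/(sqrt(-7 + 5*W) + f) = 2/(f + sqrt(-7 + 5*W)))
(D(12, 34) + c(-65, 41))*(3757 + z(-53, -14)) = (2/(12 + sqrt(-7 + 5*34)) + 12)*(3757 - 14) = (2/(12 + sqrt(-7 + 170)) + 12)*3743 = (2/(12 + sqrt(163)) + 12)*3743 = (12 + 2/(12 + sqrt(163)))*3743 = 44916 + 7486/(12 + sqrt(163))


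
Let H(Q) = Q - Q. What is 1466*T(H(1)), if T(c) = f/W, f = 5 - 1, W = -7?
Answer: -5864/7 ≈ -837.71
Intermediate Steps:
H(Q) = 0
f = 4
T(c) = -4/7 (T(c) = 4/(-7) = 4*(-⅐) = -4/7)
1466*T(H(1)) = 1466*(-4/7) = -5864/7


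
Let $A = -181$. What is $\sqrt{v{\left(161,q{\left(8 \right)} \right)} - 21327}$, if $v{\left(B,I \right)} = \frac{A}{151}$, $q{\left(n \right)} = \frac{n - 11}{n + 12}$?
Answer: $\frac{i \sqrt{486304258}}{151} \approx 146.04 i$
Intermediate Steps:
$q{\left(n \right)} = \frac{-11 + n}{12 + n}$
$v{\left(B,I \right)} = - \frac{181}{151}$
$\sqrt{v{\left(161,q{\left(8 \right)} \right)} - 21327} = \sqrt{- \frac{181}{151} - 21327} = \sqrt{- \frac{3220558}{151}} = \frac{i \sqrt{486304258}}{151}$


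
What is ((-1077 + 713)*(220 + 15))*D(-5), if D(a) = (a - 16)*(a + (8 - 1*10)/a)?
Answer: -8263164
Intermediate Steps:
D(a) = (-16 + a)*(a - 2/a) (D(a) = (-16 + a)*(a + (8 - 10)/a) = (-16 + a)*(a - 2/a))
((-1077 + 713)*(220 + 15))*D(-5) = ((-1077 + 713)*(220 + 15))*(-2 + (-5)² - 16*(-5) + 32/(-5)) = (-364*235)*(-2 + 25 + 80 + 32*(-⅕)) = -85540*(-2 + 25 + 80 - 32/5) = -85540*483/5 = -8263164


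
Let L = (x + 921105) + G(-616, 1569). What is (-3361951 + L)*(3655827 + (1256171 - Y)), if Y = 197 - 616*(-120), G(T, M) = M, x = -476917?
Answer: -14108199544914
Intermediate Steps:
Y = 74117 (Y = 197 + 73920 = 74117)
L = 445757 (L = (-476917 + 921105) + 1569 = 444188 + 1569 = 445757)
(-3361951 + L)*(3655827 + (1256171 - Y)) = (-3361951 + 445757)*(3655827 + (1256171 - 1*74117)) = -2916194*(3655827 + (1256171 - 74117)) = -2916194*(3655827 + 1182054) = -2916194*4837881 = -14108199544914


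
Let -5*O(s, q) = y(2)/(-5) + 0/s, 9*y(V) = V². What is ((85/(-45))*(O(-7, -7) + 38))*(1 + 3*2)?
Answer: -1017926/2025 ≈ -502.68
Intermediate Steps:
y(V) = V²/9
O(s, q) = 4/225 (O(s, q) = -(((⅑)*2²)/(-5) + 0/s)/5 = -(((⅑)*4)*(-⅕) + 0)/5 = -((4/9)*(-⅕) + 0)/5 = -(-4/45 + 0)/5 = -⅕*(-4/45) = 4/225)
((85/(-45))*(O(-7, -7) + 38))*(1 + 3*2) = ((85/(-45))*(4/225 + 38))*(1 + 3*2) = ((85*(-1/45))*(8554/225))*(1 + 6) = -17/9*8554/225*7 = -145418/2025*7 = -1017926/2025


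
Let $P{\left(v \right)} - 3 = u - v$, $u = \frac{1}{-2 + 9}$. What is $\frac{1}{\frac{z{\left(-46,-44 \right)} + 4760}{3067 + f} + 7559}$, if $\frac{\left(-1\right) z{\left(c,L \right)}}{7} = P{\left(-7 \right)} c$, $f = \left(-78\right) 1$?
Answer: $\frac{2989}{22601877} \approx 0.00013225$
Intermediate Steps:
$u = \frac{1}{7} \approx 0.14286$
$P{\left(v \right)} = \frac{22}{7} - v$ ($P{\left(v \right)} = 3 - \left(- \frac{1}{7} + v\right) = \frac{22}{7} - v$)
$f = -78$
$z{\left(c,L \right)} = - 71 c$ ($z{\left(c,L \right)} = - 7 \left(\frac{22}{7} - -7\right) c = - 7 \left(\frac{22}{7} + 7\right) c = - 7 \frac{71 c}{7} = - 71 c$)
$\frac{1}{\frac{z{\left(-46,-44 \right)} + 4760}{3067 + f} + 7559} = \frac{1}{\frac{\left(-71\right) \left(-46\right) + 4760}{3067 - 78} + 7559} = \frac{1}{\frac{3266 + 4760}{2989} + 7559} = \frac{1}{8026 \cdot \frac{1}{2989} + 7559} = \frac{1}{\frac{8026}{2989} + 7559} = \frac{1}{\frac{22601877}{2989}} = \frac{2989}{22601877}$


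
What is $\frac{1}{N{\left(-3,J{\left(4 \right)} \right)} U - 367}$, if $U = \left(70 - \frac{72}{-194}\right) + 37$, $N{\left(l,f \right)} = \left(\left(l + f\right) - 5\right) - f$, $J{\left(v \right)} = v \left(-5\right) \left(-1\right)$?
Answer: $- \frac{97}{118919} \approx -0.00081568$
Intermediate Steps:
$J{\left(v \right)} = 5 v$ ($J{\left(v \right)} = - 5 v \left(-1\right) = 5 v$)
$N{\left(l,f \right)} = -5 + l$ ($N{\left(l,f \right)} = \left(\left(f + l\right) - 5\right) - f = \left(-5 + f + l\right) - f = -5 + l$)
$U = \frac{10415}{97}$ ($U = \left(70 - - \frac{36}{97}\right) + 37 = \left(70 + \frac{36}{97}\right) + 37 = \frac{6826}{97} + 37 = \frac{10415}{97} \approx 107.37$)
$\frac{1}{N{\left(-3,J{\left(4 \right)} \right)} U - 367} = \frac{1}{\left(-5 - 3\right) \frac{10415}{97} - 367} = \frac{1}{\left(-8\right) \frac{10415}{97} - 367} = \frac{1}{- \frac{83320}{97} - 367} = \frac{1}{- \frac{118919}{97}} = - \frac{97}{118919}$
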